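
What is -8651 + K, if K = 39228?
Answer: 30577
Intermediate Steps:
-8651 + K = -8651 + 39228 = 30577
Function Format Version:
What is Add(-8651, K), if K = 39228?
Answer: 30577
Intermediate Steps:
Add(-8651, K) = Add(-8651, 39228) = 30577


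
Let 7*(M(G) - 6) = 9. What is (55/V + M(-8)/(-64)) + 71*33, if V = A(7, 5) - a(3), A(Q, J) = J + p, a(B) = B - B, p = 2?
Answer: 1053133/448 ≈ 2350.7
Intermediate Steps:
M(G) = 51/7 (M(G) = 6 + (1/7)*9 = 6 + 9/7 = 51/7)
a(B) = 0
A(Q, J) = 2 + J (A(Q, J) = J + 2 = 2 + J)
V = 7 (V = (2 + 5) - 1*0 = 7 + 0 = 7)
(55/V + M(-8)/(-64)) + 71*33 = (55/7 + (51/7)/(-64)) + 71*33 = (55*(1/7) + (51/7)*(-1/64)) + 2343 = (55/7 - 51/448) + 2343 = 3469/448 + 2343 = 1053133/448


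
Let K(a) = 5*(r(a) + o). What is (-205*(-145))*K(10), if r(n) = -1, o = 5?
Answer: 594500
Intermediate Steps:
K(a) = 20 (K(a) = 5*(-1 + 5) = 5*4 = 20)
(-205*(-145))*K(10) = -205*(-145)*20 = 29725*20 = 594500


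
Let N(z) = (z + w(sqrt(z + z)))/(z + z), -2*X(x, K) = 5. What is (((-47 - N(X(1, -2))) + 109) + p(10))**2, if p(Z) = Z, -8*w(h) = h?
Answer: (2860 - I*sqrt(5))**2/1600 ≈ 5112.3 - 7.9939*I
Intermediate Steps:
w(h) = -h/8
X(x, K) = -5/2 (X(x, K) = -1/2*5 = -5/2)
N(z) = (z - sqrt(2)*sqrt(z)/8)/(2*z) (N(z) = (z - sqrt(z + z)/8)/(z + z) = (z - sqrt(2)*sqrt(z)/8)/((2*z)) = (z - sqrt(2)*sqrt(z)/8)*(1/(2*z)) = (z - sqrt(2)*sqrt(z)/8)/(2*z))
(((-47 - N(X(1, -2))) + 109) + p(10))**2 = (((-47 - (1/2 - sqrt(2)/(16*sqrt(-5/2)))) + 109) + 10)**2 = (((-47 - (1/2 - sqrt(2)*(-I*sqrt(10)/5)/16)) + 109) + 10)**2 = (((-47 - (1/2 + I*sqrt(5)/40)) + 109) + 10)**2 = (((-47 + (-1/2 - I*sqrt(5)/40)) + 109) + 10)**2 = (((-95/2 - I*sqrt(5)/40) + 109) + 10)**2 = ((123/2 - I*sqrt(5)/40) + 10)**2 = (143/2 - I*sqrt(5)/40)**2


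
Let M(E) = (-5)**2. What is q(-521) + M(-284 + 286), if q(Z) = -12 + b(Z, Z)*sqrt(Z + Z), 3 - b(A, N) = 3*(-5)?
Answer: 13 + 18*I*sqrt(1042) ≈ 13.0 + 581.04*I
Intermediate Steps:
b(A, N) = 18 (b(A, N) = 3 - 3*(-5) = 3 - 1*(-15) = 3 + 15 = 18)
q(Z) = -12 + 18*sqrt(2)*sqrt(Z) (q(Z) = -12 + 18*sqrt(Z + Z) = -12 + 18*sqrt(2*Z) = -12 + 18*(sqrt(2)*sqrt(Z)) = -12 + 18*sqrt(2)*sqrt(Z))
M(E) = 25
q(-521) + M(-284 + 286) = (-12 + 18*sqrt(2)*sqrt(-521)) + 25 = (-12 + 18*sqrt(2)*(I*sqrt(521))) + 25 = (-12 + 18*I*sqrt(1042)) + 25 = 13 + 18*I*sqrt(1042)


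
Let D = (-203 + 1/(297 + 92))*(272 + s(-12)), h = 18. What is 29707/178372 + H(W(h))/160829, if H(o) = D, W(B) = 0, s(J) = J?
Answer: -1803640448453/11159394860932 ≈ -0.16163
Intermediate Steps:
D = -20531160/389 (D = (-203 + 1/(297 + 92))*(272 - 12) = (-203 + 1/389)*260 = -78966/389*260 = -20531160/389 ≈ -52779.)
H(o) = -20531160/389
29707/178372 + H(W(h))/160829 = 29707/178372 - 20531160/389/160829 = 29707*(1/178372) - 20531160/389*1/160829 = 29707/178372 - 20531160/62562481 = -1803640448453/11159394860932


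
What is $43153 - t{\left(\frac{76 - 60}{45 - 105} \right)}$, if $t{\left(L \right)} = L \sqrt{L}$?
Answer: $43153 + \frac{8 i \sqrt{15}}{225} \approx 43153.0 + 0.13771 i$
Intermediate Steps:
$t{\left(L \right)} = L^{\frac{3}{2}}$
$43153 - t{\left(\frac{76 - 60}{45 - 105} \right)} = 43153 - \left(\frac{76 - 60}{45 - 105}\right)^{\frac{3}{2}} = 43153 - \left(\frac{16}{-60}\right)^{\frac{3}{2}} = 43153 - \left(16 \left(- \frac{1}{60}\right)\right)^{\frac{3}{2}} = 43153 - \left(- \frac{4}{15}\right)^{\frac{3}{2}} = 43153 - - \frac{8 i \sqrt{15}}{225} = 43153 + \frac{8 i \sqrt{15}}{225}$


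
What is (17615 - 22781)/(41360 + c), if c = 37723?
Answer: -574/8787 ≈ -0.065324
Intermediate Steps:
(17615 - 22781)/(41360 + c) = (17615 - 22781)/(41360 + 37723) = -5166/79083 = -5166*1/79083 = -574/8787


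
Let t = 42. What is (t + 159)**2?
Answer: 40401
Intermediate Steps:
(t + 159)**2 = (42 + 159)**2 = 201**2 = 40401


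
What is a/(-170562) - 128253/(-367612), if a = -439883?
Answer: 1873279159/639802428 ≈ 2.9279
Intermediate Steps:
a/(-170562) - 128253/(-367612) = -439883/(-170562) - 128253/(-367612) = -439883*(-1/170562) - 128253*(-1/367612) = 439883/170562 + 128253/367612 = 1873279159/639802428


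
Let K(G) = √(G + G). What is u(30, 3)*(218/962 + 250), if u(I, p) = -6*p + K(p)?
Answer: -2166462/481 + 120359*√6/481 ≈ -3891.2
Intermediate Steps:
K(G) = √2*√G (K(G) = √(2*G) = √2*√G)
u(I, p) = -6*p + √2*√p
u(30, 3)*(218/962 + 250) = (-6*3 + √2*√3)*(218/962 + 250) = (-18 + √6)*(218*(1/962) + 250) = (-18 + √6)*(109/481 + 250) = (-18 + √6)*(120359/481) = -2166462/481 + 120359*√6/481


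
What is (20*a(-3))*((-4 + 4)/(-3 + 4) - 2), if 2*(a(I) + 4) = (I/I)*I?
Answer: 220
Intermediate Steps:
a(I) = -4 + I/2 (a(I) = -4 + ((I/I)*I)/2 = -4 + (1*I)/2 = -4 + I/2)
(20*a(-3))*((-4 + 4)/(-3 + 4) - 2) = (20*(-4 + (½)*(-3)))*((-4 + 4)/(-3 + 4) - 2) = (20*(-4 - 3/2))*(0/1 - 2) = (20*(-11/2))*(0*1 - 2) = -110*(0 - 2) = -110*(-2) = 220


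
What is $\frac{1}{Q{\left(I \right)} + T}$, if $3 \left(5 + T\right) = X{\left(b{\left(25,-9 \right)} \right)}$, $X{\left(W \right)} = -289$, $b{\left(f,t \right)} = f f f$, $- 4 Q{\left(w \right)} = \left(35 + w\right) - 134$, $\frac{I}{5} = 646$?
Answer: $- \frac{12}{10609} \approx -0.0011311$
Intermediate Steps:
$I = 3230$ ($I = 5 \cdot 646 = 3230$)
$Q{\left(w \right)} = \frac{99}{4} - \frac{w}{4}$ ($Q{\left(w \right)} = - \frac{\left(35 + w\right) - 134}{4} = - \frac{-99 + w}{4} = \frac{99}{4} - \frac{w}{4}$)
$b{\left(f,t \right)} = f^{3}$ ($b{\left(f,t \right)} = f^{2} f = f^{3}$)
$T = - \frac{304}{3}$ ($T = -5 + \frac{1}{3} \left(-289\right) = -5 - \frac{289}{3} = - \frac{304}{3} \approx -101.33$)
$\frac{1}{Q{\left(I \right)} + T} = \frac{1}{\left(\frac{99}{4} - \frac{1615}{2}\right) - \frac{304}{3}} = \frac{1}{- \frac{3131}{4} - \frac{304}{3}} = \frac{1}{- \frac{10609}{12}} = - \frac{12}{10609}$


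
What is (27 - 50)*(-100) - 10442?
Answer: -8142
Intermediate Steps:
(27 - 50)*(-100) - 10442 = -23*(-100) - 10442 = 2300 - 10442 = -8142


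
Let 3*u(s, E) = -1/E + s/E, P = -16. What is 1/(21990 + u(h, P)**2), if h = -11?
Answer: 16/351841 ≈ 4.5475e-5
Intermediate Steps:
u(s, E) = -1/(3*E) + s/(3*E) (u(s, E) = (-1/E + s/E)/3 = -1/(3*E) + s/(3*E))
1/(21990 + u(h, P)**2) = 1/(21990 + ((1/3)*(-1 - 11)/(-16))**2) = 1/(21990 + ((1/3)*(-1/16)*(-12))**2) = 1/(21990 + (1/4)**2) = 1/(21990 + 1/16) = 1/(351841/16) = 16/351841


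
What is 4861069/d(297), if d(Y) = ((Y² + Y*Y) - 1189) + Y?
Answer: 4861069/175526 ≈ 27.694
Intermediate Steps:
d(Y) = -1189 + Y + 2*Y² (d(Y) = ((Y² + Y²) - 1189) + Y = (2*Y² - 1189) + Y = (-1189 + 2*Y²) + Y = -1189 + Y + 2*Y²)
4861069/d(297) = 4861069/(-1189 + 297 + 2*297²) = 4861069/(-1189 + 297 + 2*88209) = 4861069/(-1189 + 297 + 176418) = 4861069/175526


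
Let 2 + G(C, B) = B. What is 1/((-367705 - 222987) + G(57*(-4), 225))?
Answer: -1/590469 ≈ -1.6936e-6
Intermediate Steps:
G(C, B) = -2 + B
1/((-367705 - 222987) + G(57*(-4), 225)) = 1/((-367705 - 222987) + (-2 + 225)) = 1/(-590692 + 223) = 1/(-590469) = -1/590469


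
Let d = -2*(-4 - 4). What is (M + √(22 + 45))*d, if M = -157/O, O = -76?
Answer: 628/19 + 16*√67 ≈ 164.02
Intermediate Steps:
d = 16 (d = -2*(-8) = 16)
M = 157/76 (M = -157/(-76) = -157*(-1/76) = 157/76 ≈ 2.0658)
(M + √(22 + 45))*d = (157/76 + √(22 + 45))*16 = (157/76 + √67)*16 = 628/19 + 16*√67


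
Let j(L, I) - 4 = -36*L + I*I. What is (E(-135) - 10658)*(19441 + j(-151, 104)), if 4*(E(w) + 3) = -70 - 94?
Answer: -382029294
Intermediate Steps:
E(w) = -44 (E(w) = -3 + (-70 - 94)/4 = -3 + (1/4)*(-164) = -3 - 41 = -44)
j(L, I) = 4 + I**2 - 36*L (j(L, I) = 4 + (-36*L + I*I) = 4 + (-36*L + I**2) = 4 + (I**2 - 36*L) = 4 + I**2 - 36*L)
(E(-135) - 10658)*(19441 + j(-151, 104)) = (-44 - 10658)*(19441 + (4 + 104**2 - 36*(-151))) = -10702*(19441 + (4 + 10816 + 5436)) = -10702*(19441 + 16256) = -10702*35697 = -382029294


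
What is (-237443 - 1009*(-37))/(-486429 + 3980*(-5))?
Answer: 200110/506329 ≈ 0.39522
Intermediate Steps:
(-237443 - 1009*(-37))/(-486429 + 3980*(-5)) = (-237443 + 37333)/(-486429 - 19900) = -200110/(-506329) = -200110*(-1/506329) = 200110/506329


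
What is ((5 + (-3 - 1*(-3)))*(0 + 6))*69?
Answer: 2070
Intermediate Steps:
((5 + (-3 - 1*(-3)))*(0 + 6))*69 = ((5 + (-3 + 3))*6)*69 = ((5 + 0)*6)*69 = (5*6)*69 = 30*69 = 2070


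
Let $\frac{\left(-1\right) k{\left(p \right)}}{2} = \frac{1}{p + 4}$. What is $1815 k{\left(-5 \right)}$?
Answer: $3630$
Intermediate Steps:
$k{\left(p \right)} = - \frac{2}{4 + p}$ ($k{\left(p \right)} = - \frac{2}{p + 4} = - \frac{2}{4 + p}$)
$1815 k{\left(-5 \right)} = 1815 \left(- \frac{2}{4 - 5}\right) = 1815 \left(- \frac{2}{-1}\right) = 1815 \left(\left(-2\right) \left(-1\right)\right) = 1815 \cdot 2 = 3630$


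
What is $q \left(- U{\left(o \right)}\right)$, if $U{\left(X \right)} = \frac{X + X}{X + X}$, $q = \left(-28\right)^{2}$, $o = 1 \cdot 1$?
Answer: $-784$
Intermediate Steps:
$o = 1$
$q = 784$
$U{\left(X \right)} = 1$ ($U{\left(X \right)} = \frac{2 X}{2 X} = 2 X \frac{1}{2 X} = 1$)
$q \left(- U{\left(o \right)}\right) = 784 \left(\left(-1\right) 1\right) = 784 \left(-1\right) = -784$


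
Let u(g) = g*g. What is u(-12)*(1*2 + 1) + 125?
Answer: 557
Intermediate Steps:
u(g) = g²
u(-12)*(1*2 + 1) + 125 = (-12)²*(1*2 + 1) + 125 = 144*(2 + 1) + 125 = 144*3 + 125 = 432 + 125 = 557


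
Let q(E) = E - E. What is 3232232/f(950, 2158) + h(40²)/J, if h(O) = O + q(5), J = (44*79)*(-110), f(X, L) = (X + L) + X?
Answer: 15448371684/19395211 ≈ 796.50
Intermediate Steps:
q(E) = 0
f(X, L) = L + 2*X (f(X, L) = (L + X) + X = L + 2*X)
J = -382360 (J = 3476*(-110) = -382360)
h(O) = O (h(O) = O + 0 = O)
3232232/f(950, 2158) + h(40²)/J = 3232232/(2158 + 2*950) + 40²/(-382360) = 3232232/(2158 + 1900) + 1600*(-1/382360) = 3232232/4058 - 40/9559 = 3232232*(1/4058) - 40/9559 = 1616116/2029 - 40/9559 = 15448371684/19395211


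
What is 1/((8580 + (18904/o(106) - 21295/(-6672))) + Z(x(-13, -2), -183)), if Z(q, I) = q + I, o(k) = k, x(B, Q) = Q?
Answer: 353616/3032798699 ≈ 0.00011660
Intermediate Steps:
Z(q, I) = I + q
1/((8580 + (18904/o(106) - 21295/(-6672))) + Z(x(-13, -2), -183)) = 1/((8580 + (18904/106 - 21295/(-6672))) + (-183 - 2)) = 1/((8580 + (18904*(1/106) - 21295*(-1/6672))) - 185) = 1/((8580 + (9452/53 + 21295/6672)) - 185) = 1/((8580 + 64192379/353616) - 185) = 1/(3098217659/353616 - 185) = 1/(3032798699/353616) = 353616/3032798699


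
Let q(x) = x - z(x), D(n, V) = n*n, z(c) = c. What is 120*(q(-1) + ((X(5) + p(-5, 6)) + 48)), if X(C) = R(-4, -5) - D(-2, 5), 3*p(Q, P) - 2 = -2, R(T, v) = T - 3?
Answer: 4440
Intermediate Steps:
R(T, v) = -3 + T
p(Q, P) = 0 (p(Q, P) = ⅔ + (⅓)*(-2) = ⅔ - ⅔ = 0)
D(n, V) = n²
X(C) = -11 (X(C) = (-3 - 4) - 1*(-2)² = -7 - 1*4 = -7 - 4 = -11)
q(x) = 0 (q(x) = x - x = 0)
120*(q(-1) + ((X(5) + p(-5, 6)) + 48)) = 120*(0 + ((-11 + 0) + 48)) = 120*(0 + (-11 + 48)) = 120*(0 + 37) = 120*37 = 4440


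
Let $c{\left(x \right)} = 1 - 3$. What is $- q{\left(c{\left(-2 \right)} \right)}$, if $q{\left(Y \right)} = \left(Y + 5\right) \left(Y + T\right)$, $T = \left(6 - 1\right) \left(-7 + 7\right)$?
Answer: $6$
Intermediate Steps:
$c{\left(x \right)} = -2$
$T = 0$ ($T = 5 \cdot 0 = 0$)
$q{\left(Y \right)} = Y \left(5 + Y\right)$ ($q{\left(Y \right)} = \left(Y + 5\right) \left(Y + 0\right) = \left(5 + Y\right) Y = Y \left(5 + Y\right)$)
$- q{\left(c{\left(-2 \right)} \right)} = - \left(-2\right) \left(5 - 2\right) = - \left(-2\right) 3 = \left(-1\right) \left(-6\right) = 6$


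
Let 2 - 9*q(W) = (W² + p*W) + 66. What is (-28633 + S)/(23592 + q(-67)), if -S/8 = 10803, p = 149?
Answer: -345171/72586 ≈ -4.7553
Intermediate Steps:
q(W) = -64/9 - 149*W/9 - W²/9 (q(W) = 2/9 - ((W² + 149*W) + 66)/9 = 2/9 - (66 + W² + 149*W)/9 = 2/9 + (-22/3 - 149*W/9 - W²/9) = -64/9 - 149*W/9 - W²/9)
S = -86424 (S = -8*10803 = -86424)
(-28633 + S)/(23592 + q(-67)) = (-28633 - 86424)/(23592 + (-64/9 - 149/9*(-67) - ⅑*(-67)²)) = -115057/(23592 + (-64/9 + 9983/9 - ⅑*4489)) = -115057/(23592 + (-64/9 + 9983/9 - 4489/9)) = -115057/(23592 + 1810/3) = -115057/72586/3 = -115057*3/72586 = -345171/72586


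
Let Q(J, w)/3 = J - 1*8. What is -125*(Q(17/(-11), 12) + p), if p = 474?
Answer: -612375/11 ≈ -55670.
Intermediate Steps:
Q(J, w) = -24 + 3*J (Q(J, w) = 3*(J - 1*8) = 3*(J - 8) = 3*(-8 + J) = -24 + 3*J)
-125*(Q(17/(-11), 12) + p) = -125*((-24 + 3*(17/(-11))) + 474) = -125*((-24 + 3*(17*(-1/11))) + 474) = -125*((-24 + 3*(-17/11)) + 474) = -125*((-24 - 51/11) + 474) = -125*(-315/11 + 474) = -125*4899/11 = -612375/11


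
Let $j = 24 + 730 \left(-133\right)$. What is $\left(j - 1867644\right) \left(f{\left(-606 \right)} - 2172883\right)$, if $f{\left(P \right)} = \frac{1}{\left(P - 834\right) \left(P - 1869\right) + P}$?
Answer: $\frac{7606215864069721855}{1781697} \approx 4.2691 \cdot 10^{12}$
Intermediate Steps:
$f{\left(P \right)} = \frac{1}{P + \left(-1869 + P\right) \left(-834 + P\right)}$ ($f{\left(P \right)} = \frac{1}{\left(-834 + P\right) \left(-1869 + P\right) + P} = \frac{1}{\left(-1869 + P\right) \left(-834 + P\right) + P} = \frac{1}{P + \left(-1869 + P\right) \left(-834 + P\right)}$)
$j = -97066$ ($j = 24 - 97090 = -97066$)
$\left(j - 1867644\right) \left(f{\left(-606 \right)} - 2172883\right) = \left(-97066 - 1867644\right) \left(\frac{1}{1558746 + \left(-606\right)^{2} - -1637412} - 2172883\right) = - 1964710 \left(\frac{1}{1558746 + 367236 + 1637412} - 2172883\right) = - 1964710 \left(\frac{1}{3563394} - 2172883\right) = \left(-1964710\right) \left(- \frac{7742838244901}{3563394}\right) = \frac{7606215864069721855}{1781697}$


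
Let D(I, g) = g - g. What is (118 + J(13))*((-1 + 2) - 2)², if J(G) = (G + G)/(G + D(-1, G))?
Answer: 120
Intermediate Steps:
D(I, g) = 0
J(G) = 2 (J(G) = (G + G)/(G + 0) = (2*G)/G = 2)
(118 + J(13))*((-1 + 2) - 2)² = (118 + 2)*((-1 + 2) - 2)² = 120*(1 - 2)² = 120*(-1)² = 120*1 = 120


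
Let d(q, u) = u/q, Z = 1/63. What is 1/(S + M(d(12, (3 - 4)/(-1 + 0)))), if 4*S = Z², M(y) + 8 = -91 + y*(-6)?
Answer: -15876/1579661 ≈ -0.010050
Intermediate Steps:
Z = 1/63 ≈ 0.015873
M(y) = -99 - 6*y (M(y) = -8 + (-91 + y*(-6)) = -8 + (-91 - 6*y) = -99 - 6*y)
S = 1/15876 (S = (1/63)²/4 = (¼)*(1/3969) = 1/15876 ≈ 6.2988e-5)
1/(S + M(d(12, (3 - 4)/(-1 + 0)))) = 1/(1/15876 + (-99 - 6*(3 - 4)/(-1 + 0)/12)) = 1/(1/15876 + (-99 - 6*(-1/(-1))/12)) = 1/(1/15876 + (-99 - 6*(-1*(-1))/12)) = 1/(1/15876 + (-99 - 6/12)) = 1/(1/15876 + (-99 - 6*1/12)) = 1/(1/15876 + (-99 - ½)) = 1/(1/15876 - 199/2) = 1/(-1579661/15876) = -15876/1579661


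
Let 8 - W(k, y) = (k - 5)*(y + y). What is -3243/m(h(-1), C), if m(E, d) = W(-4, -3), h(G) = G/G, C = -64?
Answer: 141/2 ≈ 70.500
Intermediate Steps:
h(G) = 1
W(k, y) = 8 - 2*y*(-5 + k) (W(k, y) = 8 - (k - 5)*(y + y) = 8 - (-5 + k)*2*y = 8 - 2*y*(-5 + k))
m(E, d) = -46 (m(E, d) = 8 + 10*(-3) - 2*(-4)*(-3) = 8 - 30 - 24 = -46)
-3243/m(h(-1), C) = -3243/(-46) = -3243*(-1/46) = 141/2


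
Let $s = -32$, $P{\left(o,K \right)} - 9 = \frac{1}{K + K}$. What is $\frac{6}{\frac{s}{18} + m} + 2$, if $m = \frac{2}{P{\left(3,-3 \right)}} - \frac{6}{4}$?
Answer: $\frac{98}{2911} \approx 0.033665$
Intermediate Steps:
$P{\left(o,K \right)} = 9 + \frac{1}{2 K}$ ($P{\left(o,K \right)} = 9 + \frac{1}{K + K} = 9 + \frac{1}{2 K}$)
$m = - \frac{135}{106}$ ($m = \frac{2}{9 + \frac{1}{2 \left(-3\right)}} - \frac{6}{4} = \frac{2}{9 + \frac{1}{2} \left(- \frac{1}{3}\right)} - \frac{3}{2} = \frac{2}{9 - \frac{1}{6}} - \frac{3}{2} = \frac{2}{\frac{53}{6}} - \frac{3}{2} = 2 \cdot \frac{6}{53} - \frac{3}{2} = \frac{12}{53} - \frac{3}{2} = - \frac{135}{106} \approx -1.2736$)
$\frac{6}{\frac{s}{18} + m} + 2 = \frac{6}{- \frac{32}{18} - \frac{135}{106}} + 2 = \frac{6}{\left(-32\right) \frac{1}{18} - \frac{135}{106}} + 2 = \frac{6}{- \frac{16}{9} - \frac{135}{106}} + 2 = \frac{6}{- \frac{2911}{954}} + 2 = 6 \left(- \frac{954}{2911}\right) + 2 = - \frac{5724}{2911} + 2 = \frac{98}{2911}$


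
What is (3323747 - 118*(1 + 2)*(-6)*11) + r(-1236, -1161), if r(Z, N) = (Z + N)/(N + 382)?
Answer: 2607401866/779 ≈ 3.3471e+6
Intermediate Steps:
r(Z, N) = (N + Z)/(382 + N)
(3323747 - 118*(1 + 2)*(-6)*11) + r(-1236, -1161) = (3323747 - 118*(1 + 2)*(-6)*11) + (-1161 - 1236)/(382 - 1161) = (3323747 - 354*(-6)*11) - 2397/(-779) = (3323747 - 118*(-18)*11) - 1/779*(-2397) = (3323747 + 2124*11) + 2397/779 = (3323747 + 23364) + 2397/779 = 3347111 + 2397/779 = 2607401866/779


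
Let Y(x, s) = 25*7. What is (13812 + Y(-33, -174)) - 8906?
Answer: 5081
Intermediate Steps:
Y(x, s) = 175
(13812 + Y(-33, -174)) - 8906 = (13812 + 175) - 8906 = 13987 - 8906 = 5081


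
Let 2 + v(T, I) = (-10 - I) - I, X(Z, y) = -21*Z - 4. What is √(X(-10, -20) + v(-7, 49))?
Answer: 4*√6 ≈ 9.7980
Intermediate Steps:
X(Z, y) = -4 - 21*Z
v(T, I) = -12 - 2*I (v(T, I) = -2 + ((-10 - I) - I) = -2 + (-10 - 2*I) = -12 - 2*I)
√(X(-10, -20) + v(-7, 49)) = √((-4 - 21*(-10)) + (-12 - 2*49)) = √((-4 + 210) + (-12 - 98)) = √(206 - 110) = √96 = 4*√6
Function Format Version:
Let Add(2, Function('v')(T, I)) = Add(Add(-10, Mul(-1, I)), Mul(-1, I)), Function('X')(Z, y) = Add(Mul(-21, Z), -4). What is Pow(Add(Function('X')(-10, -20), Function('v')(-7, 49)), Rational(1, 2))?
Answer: Mul(4, Pow(6, Rational(1, 2))) ≈ 9.7980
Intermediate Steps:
Function('X')(Z, y) = Add(-4, Mul(-21, Z))
Function('v')(T, I) = Add(-12, Mul(-2, I)) (Function('v')(T, I) = Add(-2, Add(Add(-10, Mul(-1, I)), Mul(-1, I))) = Add(-2, Add(-10, Mul(-2, I))) = Add(-12, Mul(-2, I)))
Pow(Add(Function('X')(-10, -20), Function('v')(-7, 49)), Rational(1, 2)) = Pow(Add(Add(-4, Mul(-21, -10)), Add(-12, Mul(-2, 49))), Rational(1, 2)) = Pow(Add(Add(-4, 210), Add(-12, -98)), Rational(1, 2)) = Pow(Add(206, -110), Rational(1, 2)) = Pow(96, Rational(1, 2)) = Mul(4, Pow(6, Rational(1, 2)))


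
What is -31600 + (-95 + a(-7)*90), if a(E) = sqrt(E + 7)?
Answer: -31695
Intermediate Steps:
a(E) = sqrt(7 + E)
-31600 + (-95 + a(-7)*90) = -31600 + (-95 + sqrt(7 - 7)*90) = -31600 + (-95 + sqrt(0)*90) = -31600 + (-95 + 0*90) = -31600 + (-95 + 0) = -31600 - 95 = -31695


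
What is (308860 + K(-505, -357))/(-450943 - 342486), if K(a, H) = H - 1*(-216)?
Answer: -308719/793429 ≈ -0.38909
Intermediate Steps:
K(a, H) = 216 + H (K(a, H) = H + 216 = 216 + H)
(308860 + K(-505, -357))/(-450943 - 342486) = (308860 + (216 - 357))/(-450943 - 342486) = (308860 - 141)/(-793429) = 308719*(-1/793429) = -308719/793429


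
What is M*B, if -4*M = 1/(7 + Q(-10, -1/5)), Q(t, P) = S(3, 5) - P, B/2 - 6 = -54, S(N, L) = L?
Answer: 120/61 ≈ 1.9672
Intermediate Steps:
B = -96 (B = 12 + 2*(-54) = 12 - 108 = -96)
Q(t, P) = 5 - P
M = -5/244 (M = -1/(4*(7 + (5 - (-1)/5))) = -1/(4*(7 + (5 - 1*(-1/5)))) = -1/(4*(7 + (5 + 1/5))) = -1/(4*(7 + 26/5)) = -1/(4*61/5) = -1/4*5/61 = -5/244 ≈ -0.020492)
M*B = -5/244*(-96) = 120/61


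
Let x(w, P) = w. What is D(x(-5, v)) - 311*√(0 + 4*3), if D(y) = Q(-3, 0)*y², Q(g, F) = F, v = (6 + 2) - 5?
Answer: -622*√3 ≈ -1077.3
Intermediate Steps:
v = 3 (v = 8 - 5 = 3)
D(y) = 0 (D(y) = 0*y² = 0)
D(x(-5, v)) - 311*√(0 + 4*3) = 0 - 311*√(0 + 4*3) = 0 - 311*√(0 + 12) = 0 - 622*√3 = -622*√3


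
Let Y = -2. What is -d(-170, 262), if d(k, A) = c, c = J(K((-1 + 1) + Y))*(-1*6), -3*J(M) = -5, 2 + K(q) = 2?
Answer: 10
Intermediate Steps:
K(q) = 0 (K(q) = -2 + 2 = 0)
J(M) = 5/3 (J(M) = -⅓*(-5) = 5/3)
c = -10 (c = 5*(-1*6)/3 = (5/3)*(-6) = -10)
d(k, A) = -10
-d(-170, 262) = -1*(-10) = 10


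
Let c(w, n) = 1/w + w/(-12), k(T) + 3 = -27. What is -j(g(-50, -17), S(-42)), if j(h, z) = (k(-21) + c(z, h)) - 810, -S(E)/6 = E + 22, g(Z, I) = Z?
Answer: 101999/120 ≈ 849.99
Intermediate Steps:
k(T) = -30 (k(T) = -3 - 27 = -30)
c(w, n) = 1/w - w/12 (c(w, n) = 1/w + w*(-1/12) = 1/w - w/12)
S(E) = -132 - 6*E (S(E) = -6*(E + 22) = -6*(22 + E) = -132 - 6*E)
j(h, z) = -840 + 1/z - z/12 (j(h, z) = (-30 + (1/z - z/12)) - 810 = (-30 + 1/z - z/12) - 810 = -840 + 1/z - z/12)
-j(g(-50, -17), S(-42)) = -(-840 + 1/(-132 - 6*(-42)) - (-132 - 6*(-42))/12) = -(-840 + 1/(-132 + 252) - (-132 + 252)/12) = -(-840 + 1/120 - 1/12*120) = -(-840 + 1/120 - 10) = -1*(-101999/120) = 101999/120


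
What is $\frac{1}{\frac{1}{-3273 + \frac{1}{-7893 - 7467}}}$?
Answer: $- \frac{50273281}{15360} \approx -3273.0$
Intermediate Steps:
$\frac{1}{\frac{1}{-3273 + \frac{1}{-7893 - 7467}}} = \frac{1}{\frac{1}{-3273 + \frac{1}{-15360}}} = \frac{1}{\frac{1}{-3273 - \frac{1}{15360}}} = \frac{1}{\frac{1}{- \frac{50273281}{15360}}} = \frac{1}{- \frac{15360}{50273281}} = - \frac{50273281}{15360}$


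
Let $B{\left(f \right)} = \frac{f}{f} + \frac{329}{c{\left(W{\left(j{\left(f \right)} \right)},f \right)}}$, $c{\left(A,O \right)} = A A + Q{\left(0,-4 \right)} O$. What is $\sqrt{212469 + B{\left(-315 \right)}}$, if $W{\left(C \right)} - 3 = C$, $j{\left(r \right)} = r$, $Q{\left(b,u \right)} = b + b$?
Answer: $\frac{\sqrt{20682680009}}{312} \approx 460.94$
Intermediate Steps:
$Q{\left(b,u \right)} = 2 b$
$W{\left(C \right)} = 3 + C$
$c{\left(A,O \right)} = A^{2}$ ($c{\left(A,O \right)} = A A + 2 \cdot 0 O = A^{2} + 0 O = A^{2} + 0 = A^{2}$)
$B{\left(f \right)} = 1 + \frac{329}{\left(3 + f\right)^{2}}$ ($B{\left(f \right)} = \frac{f}{f} + \frac{329}{\left(3 + f\right)^{2}} = 1 + \frac{329}{\left(3 + f\right)^{2}}$)
$\sqrt{212469 + B{\left(-315 \right)}} = \sqrt{212469 + \left(1 + \frac{329}{\left(3 - 315\right)^{2}}\right)} = \sqrt{212469 + \left(1 + \frac{329}{97344}\right)} = \sqrt{212469 + \frac{97673}{97344}} = \sqrt{\frac{20682680009}{97344}} = \frac{\sqrt{20682680009}}{312}$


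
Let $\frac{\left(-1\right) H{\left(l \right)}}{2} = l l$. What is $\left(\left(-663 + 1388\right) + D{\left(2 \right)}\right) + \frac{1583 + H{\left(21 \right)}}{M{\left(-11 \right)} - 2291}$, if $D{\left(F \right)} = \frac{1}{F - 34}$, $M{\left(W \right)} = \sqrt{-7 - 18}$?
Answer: $\frac{60856669391}{83979296} - \frac{3505 i}{5248706} \approx 724.66 - 0.00066778 i$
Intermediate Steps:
$M{\left(W \right)} = 5 i$ ($M{\left(W \right)} = \sqrt{-25} = 5 i$)
$D{\left(F \right)} = \frac{1}{-34 + F}$
$H{\left(l \right)} = - 2 l^{2}$ ($H{\left(l \right)} = - 2 l l = - 2 l^{2}$)
$\left(\left(-663 + 1388\right) + D{\left(2 \right)}\right) + \frac{1583 + H{\left(21 \right)}}{M{\left(-11 \right)} - 2291} = \left(\left(-663 + 1388\right) + \frac{1}{-34 + 2}\right) + \frac{1583 - 2 \cdot 21^{2}}{5 i - 2291} = \left(725 + \frac{1}{-32}\right) + \frac{1583 - 882}{-2291 + 5 i} = \left(725 - \frac{1}{32}\right) + \left(1583 - 882\right) \frac{-2291 - 5 i}{5248706} = \frac{23199}{32} + 701 \frac{-2291 - 5 i}{5248706} = \frac{23199}{32} + \frac{701 \left(-2291 - 5 i\right)}{5248706}$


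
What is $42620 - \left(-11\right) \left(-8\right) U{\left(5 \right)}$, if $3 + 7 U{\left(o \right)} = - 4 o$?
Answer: $\frac{300364}{7} \approx 42909.0$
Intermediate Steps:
$U{\left(o \right)} = - \frac{3}{7} - \frac{4 o}{7}$ ($U{\left(o \right)} = - \frac{3}{7} + \frac{\left(-4\right) o}{7} = - \frac{3}{7} - \frac{4 o}{7}$)
$42620 - \left(-11\right) \left(-8\right) U{\left(5 \right)} = 42620 - \left(-11\right) \left(-8\right) \left(- \frac{3}{7} - \frac{20}{7}\right) = 42620 - 88 \left(- \frac{3}{7} - \frac{20}{7}\right) = 42620 - 88 \left(- \frac{23}{7}\right) = 42620 - - \frac{2024}{7} = 42620 + \frac{2024}{7} = \frac{300364}{7}$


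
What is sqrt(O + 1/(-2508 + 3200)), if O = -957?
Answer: I*sqrt(114568039)/346 ≈ 30.935*I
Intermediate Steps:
sqrt(O + 1/(-2508 + 3200)) = sqrt(-957 + 1/(-2508 + 3200)) = sqrt(-957 + 1/692) = sqrt(-662243/692) = I*sqrt(114568039)/346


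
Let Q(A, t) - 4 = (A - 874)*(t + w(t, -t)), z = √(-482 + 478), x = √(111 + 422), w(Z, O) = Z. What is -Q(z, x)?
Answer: -4 + 4*√533*(437 - I) ≈ 40352.0 - 92.347*I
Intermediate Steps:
x = √533 ≈ 23.087
z = 2*I (z = √(-4) = 2*I ≈ 2.0*I)
Q(A, t) = 4 + 2*t*(-874 + A) (Q(A, t) = 4 + (A - 874)*(t + t) = 4 + (-874 + A)*(2*t) = 4 + 2*t*(-874 + A))
-Q(z, x) = -(4 - 1748*√533 + 2*(2*I)*√533) = -(4 - 1748*√533 + 4*I*√533) = -4 + 1748*√533 - 4*I*√533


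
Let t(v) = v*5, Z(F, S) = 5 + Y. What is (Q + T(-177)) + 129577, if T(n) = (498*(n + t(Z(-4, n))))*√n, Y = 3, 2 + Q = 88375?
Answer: 217950 - 68226*I*√177 ≈ 2.1795e+5 - 9.0769e+5*I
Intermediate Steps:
Q = 88373 (Q = -2 + 88375 = 88373)
Z(F, S) = 8 (Z(F, S) = 5 + 3 = 8)
t(v) = 5*v
T(n) = √n*(19920 + 498*n) (T(n) = (498*(n + 5*8))*√n = (498*(n + 40))*√n = (498*(40 + n))*√n = (19920 + 498*n)*√n = √n*(19920 + 498*n))
(Q + T(-177)) + 129577 = (88373 + 498*√(-177)*(40 - 177)) + 129577 = (88373 + 498*(I*√177)*(-137)) + 129577 = (88373 - 68226*I*√177) + 129577 = 217950 - 68226*I*√177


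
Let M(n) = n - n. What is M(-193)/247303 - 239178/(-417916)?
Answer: 119589/208958 ≈ 0.57231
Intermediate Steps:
M(n) = 0
M(-193)/247303 - 239178/(-417916) = 0/247303 - 239178/(-417916) = 0*(1/247303) - 239178*(-1/417916) = 0 + 119589/208958 = 119589/208958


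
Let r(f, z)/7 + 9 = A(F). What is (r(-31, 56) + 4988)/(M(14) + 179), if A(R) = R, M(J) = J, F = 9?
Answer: 4988/193 ≈ 25.845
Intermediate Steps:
r(f, z) = 0 (r(f, z) = -63 + 7*9 = -63 + 63 = 0)
(r(-31, 56) + 4988)/(M(14) + 179) = (0 + 4988)/(14 + 179) = 4988/193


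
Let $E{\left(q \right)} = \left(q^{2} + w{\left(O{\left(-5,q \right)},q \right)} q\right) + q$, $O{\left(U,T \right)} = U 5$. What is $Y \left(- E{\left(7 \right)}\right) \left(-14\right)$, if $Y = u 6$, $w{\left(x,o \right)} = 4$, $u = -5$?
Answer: $-35280$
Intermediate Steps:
$O{\left(U,T \right)} = 5 U$
$E{\left(q \right)} = q^{2} + 5 q$ ($E{\left(q \right)} = \left(q^{2} + 4 q\right) + q = q^{2} + 5 q$)
$Y = -30$ ($Y = \left(-5\right) 6 = -30$)
$Y \left(- E{\left(7 \right)}\right) \left(-14\right) = - 30 \left(- 7 \left(5 + 7\right)\right) \left(-14\right) = - 30 \left(- 7 \cdot 12\right) \left(-14\right) = - 30 \left(\left(-1\right) 84\right) \left(-14\right) = \left(-30\right) \left(-84\right) \left(-14\right) = 2520 \left(-14\right) = -35280$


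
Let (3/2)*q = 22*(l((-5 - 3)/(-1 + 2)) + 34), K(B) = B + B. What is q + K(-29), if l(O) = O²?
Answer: 4138/3 ≈ 1379.3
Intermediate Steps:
K(B) = 2*B
q = 4312/3 (q = 2*(22*(((-5 - 3)/(-1 + 2))² + 34))/3 = 2*(22*((-8/1)² + 34))/3 = 2*(22*((-8*1)² + 34))/3 = 2*(22*((-8)² + 34))/3 = 2*(22*(64 + 34))/3 = 2*(22*98)/3 = (⅔)*2156 = 4312/3 ≈ 1437.3)
q + K(-29) = 4312/3 + 2*(-29) = 4312/3 - 58 = 4138/3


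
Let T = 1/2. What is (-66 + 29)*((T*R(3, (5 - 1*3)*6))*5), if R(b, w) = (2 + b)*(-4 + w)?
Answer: -3700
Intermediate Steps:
T = ½ ≈ 0.50000
R(b, w) = (-4 + w)*(2 + b)
(-66 + 29)*((T*R(3, (5 - 1*3)*6))*5) = (-66 + 29)*(((-8 - 4*3 + 2*((5 - 1*3)*6) + 3*((5 - 1*3)*6))/2)*5) = -37*(-8 - 12 + 2*((5 - 3)*6) + 3*((5 - 3)*6))/2*5 = -37*(-8 - 12 + 2*(2*6) + 3*(2*6))/2*5 = -37*(-8 - 12 + 2*12 + 3*12)/2*5 = -37*(-8 - 12 + 24 + 36)/2*5 = -37*(½)*40*5 = -740*5 = -37*100 = -3700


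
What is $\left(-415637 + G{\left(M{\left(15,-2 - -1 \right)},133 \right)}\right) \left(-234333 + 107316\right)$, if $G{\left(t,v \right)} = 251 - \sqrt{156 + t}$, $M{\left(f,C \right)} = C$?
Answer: $52761083562 + 127017 \sqrt{155} \approx 5.2763 \cdot 10^{10}$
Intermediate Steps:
$\left(-415637 + G{\left(M{\left(15,-2 - -1 \right)},133 \right)}\right) \left(-234333 + 107316\right) = \left(-415637 + \left(251 - \sqrt{156 - 1}\right)\right) \left(-234333 + 107316\right) = \left(-415637 + \left(251 - \sqrt{156 + \left(-2 + 1\right)}\right)\right) \left(-127017\right) = \left(-415637 + \left(251 - \sqrt{156 - 1}\right)\right) \left(-127017\right) = \left(-415637 + \left(251 - \sqrt{155}\right)\right) \left(-127017\right) = \left(-415386 - \sqrt{155}\right) \left(-127017\right) = 52761083562 + 127017 \sqrt{155}$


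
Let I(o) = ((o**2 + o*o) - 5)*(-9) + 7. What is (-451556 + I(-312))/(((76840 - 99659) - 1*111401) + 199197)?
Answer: -200336/5907 ≈ -33.915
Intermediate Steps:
I(o) = 52 - 18*o**2 (I(o) = ((o**2 + o**2) - 5)*(-9) + 7 = (2*o**2 - 5)*(-9) + 7 = (-5 + 2*o**2)*(-9) + 7 = (45 - 18*o**2) + 7 = 52 - 18*o**2)
(-451556 + I(-312))/(((76840 - 99659) - 1*111401) + 199197) = (-451556 + (52 - 18*(-312)**2))/(((76840 - 99659) - 1*111401) + 199197) = (-451556 + (52 - 18*97344))/((-22819 - 111401) + 199197) = (-451556 + (52 - 1752192))/(-134220 + 199197) = (-451556 - 1752140)/64977 = -2203696*1/64977 = -200336/5907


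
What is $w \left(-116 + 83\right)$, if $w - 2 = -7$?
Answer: $165$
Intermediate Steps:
$w = -5$ ($w = 2 - 7 = -5$)
$w \left(-116 + 83\right) = - 5 \left(-116 + 83\right) = \left(-5\right) \left(-33\right) = 165$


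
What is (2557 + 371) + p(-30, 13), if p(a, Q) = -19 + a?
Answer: 2879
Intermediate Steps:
(2557 + 371) + p(-30, 13) = (2557 + 371) + (-19 - 30) = 2928 - 49 = 2879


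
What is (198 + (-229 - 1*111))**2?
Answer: 20164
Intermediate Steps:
(198 + (-229 - 1*111))**2 = (198 + (-229 - 111))**2 = (198 - 340)**2 = (-142)**2 = 20164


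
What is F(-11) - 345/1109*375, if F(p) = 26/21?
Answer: -2688041/23289 ≈ -115.42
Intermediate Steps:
F(p) = 26/21 (F(p) = 26*(1/21) = 26/21)
F(-11) - 345/1109*375 = 26/21 - 345/1109*375 = 26/21 - 129375/1109 = -2688041/23289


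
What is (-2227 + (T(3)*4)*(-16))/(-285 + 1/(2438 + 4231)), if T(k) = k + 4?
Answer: 17839575/1900664 ≈ 9.3860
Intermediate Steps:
T(k) = 4 + k
(-2227 + (T(3)*4)*(-16))/(-285 + 1/(2438 + 4231)) = (-2227 + ((4 + 3)*4)*(-16))/(-285 + 1/(2438 + 4231)) = (-2227 + (7*4)*(-16))/(-285 + 1/6669) = (-2227 + 28*(-16))/(-285 + 1/6669) = (-2227 - 448)/(-1900664/6669) = -2675*(-6669/1900664) = 17839575/1900664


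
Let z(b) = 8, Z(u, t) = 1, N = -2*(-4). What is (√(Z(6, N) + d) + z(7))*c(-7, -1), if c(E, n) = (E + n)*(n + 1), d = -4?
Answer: 0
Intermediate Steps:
N = 8
c(E, n) = (1 + n)*(E + n) (c(E, n) = (E + n)*(1 + n) = (1 + n)*(E + n))
(√(Z(6, N) + d) + z(7))*c(-7, -1) = (√(1 - 4) + 8)*(-7 - 1 + (-1)² - 7*(-1)) = (√(-3) + 8)*(-7 - 1 + 1 + 7) = (I*√3 + 8)*0 = (8 + I*√3)*0 = 0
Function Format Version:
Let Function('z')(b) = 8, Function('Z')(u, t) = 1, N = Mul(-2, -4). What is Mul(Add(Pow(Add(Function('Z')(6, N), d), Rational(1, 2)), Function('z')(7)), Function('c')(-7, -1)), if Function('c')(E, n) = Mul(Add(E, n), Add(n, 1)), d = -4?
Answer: 0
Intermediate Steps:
N = 8
Function('c')(E, n) = Mul(Add(1, n), Add(E, n)) (Function('c')(E, n) = Mul(Add(E, n), Add(1, n)) = Mul(Add(1, n), Add(E, n)))
Mul(Add(Pow(Add(Function('Z')(6, N), d), Rational(1, 2)), Function('z')(7)), Function('c')(-7, -1)) = Mul(Add(Pow(Add(1, -4), Rational(1, 2)), 8), Add(-7, -1, Pow(-1, 2), Mul(-7, -1))) = Mul(Add(Pow(-3, Rational(1, 2)), 8), Add(-7, -1, 1, 7)) = Mul(Add(Mul(I, Pow(3, Rational(1, 2))), 8), 0) = Mul(Add(8, Mul(I, Pow(3, Rational(1, 2)))), 0) = 0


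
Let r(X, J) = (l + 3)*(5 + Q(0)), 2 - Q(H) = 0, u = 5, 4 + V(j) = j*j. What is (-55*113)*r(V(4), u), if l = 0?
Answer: -130515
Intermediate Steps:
V(j) = -4 + j**2 (V(j) = -4 + j*j = -4 + j**2)
Q(H) = 2 (Q(H) = 2 - 1*0 = 2 + 0 = 2)
r(X, J) = 21 (r(X, J) = (0 + 3)*(5 + 2) = 3*7 = 21)
(-55*113)*r(V(4), u) = -55*113*21 = -6215*21 = -130515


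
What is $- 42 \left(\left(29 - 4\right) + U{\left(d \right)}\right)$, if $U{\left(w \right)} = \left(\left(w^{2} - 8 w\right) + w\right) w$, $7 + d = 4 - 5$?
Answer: $39270$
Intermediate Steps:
$d = -8$ ($d = -7 + \left(4 - 5\right) = -7 - 1 = -8$)
$U{\left(w \right)} = w \left(w^{2} - 7 w\right)$ ($U{\left(w \right)} = \left(w^{2} - 7 w\right) w = w \left(w^{2} - 7 w\right)$)
$- 42 \left(\left(29 - 4\right) + U{\left(d \right)}\right) = - 42 \left(\left(29 - 4\right) + \left(-8\right)^{2} \left(-7 - 8\right)\right) = - 42 \left(\left(29 - 4\right) + 64 \left(-15\right)\right) = - 42 \left(25 - 960\right) = \left(-42\right) \left(-935\right) = 39270$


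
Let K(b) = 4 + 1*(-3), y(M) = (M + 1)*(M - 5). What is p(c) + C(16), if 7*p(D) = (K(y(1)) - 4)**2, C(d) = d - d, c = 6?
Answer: 9/7 ≈ 1.2857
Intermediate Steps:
y(M) = (1 + M)*(-5 + M)
K(b) = 1 (K(b) = 4 - 3 = 1)
C(d) = 0
p(D) = 9/7 (p(D) = (1 - 4)**2/7 = (1/7)*(-3)**2 = (1/7)*9 = 9/7)
p(c) + C(16) = 9/7 + 0 = 9/7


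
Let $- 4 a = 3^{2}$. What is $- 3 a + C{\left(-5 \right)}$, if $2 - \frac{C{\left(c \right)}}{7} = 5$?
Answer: $- \frac{57}{4} \approx -14.25$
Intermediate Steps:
$a = - \frac{9}{4}$ ($a = - \frac{3^{2}}{4} = \left(- \frac{1}{4}\right) 9 = - \frac{9}{4} \approx -2.25$)
$C{\left(c \right)} = -21$ ($C{\left(c \right)} = 14 - 35 = -21$)
$- 3 a + C{\left(-5 \right)} = \left(-3\right) \left(- \frac{9}{4}\right) - 21 = \frac{27}{4} - 21 = - \frac{57}{4}$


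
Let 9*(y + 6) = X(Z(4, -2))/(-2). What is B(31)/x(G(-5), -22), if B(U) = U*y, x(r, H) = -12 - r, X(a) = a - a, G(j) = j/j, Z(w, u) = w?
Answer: 186/13 ≈ 14.308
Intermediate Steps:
G(j) = 1
X(a) = 0
y = -6 (y = -6 + (0/(-2))/9 = -6 + (0*(-½))/9 = -6 + (⅑)*0 = -6 + 0 = -6)
B(U) = -6*U (B(U) = U*(-6) = -6*U)
B(31)/x(G(-5), -22) = (-6*31)/(-12 - 1*1) = -186/(-12 - 1) = -186/(-13) = -186*(-1/13) = 186/13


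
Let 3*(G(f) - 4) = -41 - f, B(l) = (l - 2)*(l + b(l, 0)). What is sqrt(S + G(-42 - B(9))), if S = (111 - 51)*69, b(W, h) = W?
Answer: sqrt(37677)/3 ≈ 64.702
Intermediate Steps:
B(l) = 2*l*(-2 + l) (B(l) = (l - 2)*(l + l) = (-2 + l)*(2*l) = 2*l*(-2 + l))
G(f) = -29/3 - f/3 (G(f) = 4 + (-41 - f)/3 = 4 + (-41/3 - f/3) = -29/3 - f/3)
S = 4140 (S = 60*69 = 4140)
sqrt(S + G(-42 - B(9))) = sqrt(4140 + (-29/3 - (-42 - 2*9*(-2 + 9))/3)) = sqrt(4140 + (-29/3 - (-42 - 2*9*7)/3)) = sqrt(4140 + (-29/3 - (-42 - 1*126)/3)) = sqrt(4140 + (-29/3 - (-42 - 126)/3)) = sqrt(4140 + (-29/3 - 1/3*(-168))) = sqrt(4140 + (-29/3 + 56)) = sqrt(4140 + 139/3) = sqrt(12559/3) = sqrt(37677)/3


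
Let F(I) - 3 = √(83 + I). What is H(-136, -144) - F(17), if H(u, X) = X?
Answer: -157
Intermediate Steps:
F(I) = 3 + √(83 + I)
H(-136, -144) - F(17) = -144 - (3 + √(83 + 17)) = -144 - (3 + √100) = -144 - (3 + 10) = -144 - 1*13 = -144 - 13 = -157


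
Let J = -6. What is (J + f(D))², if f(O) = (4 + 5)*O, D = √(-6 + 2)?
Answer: -288 - 216*I ≈ -288.0 - 216.0*I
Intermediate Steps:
D = 2*I (D = √(-4) = 2*I ≈ 2.0*I)
f(O) = 9*O
(J + f(D))² = (-6 + 9*(2*I))² = (-6 + 18*I)²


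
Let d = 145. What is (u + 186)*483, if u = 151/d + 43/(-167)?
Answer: 2184595476/24215 ≈ 90217.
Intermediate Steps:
u = 18982/24215 (u = 151/145 + 43/(-167) = 151*(1/145) + 43*(-1/167) = 151/145 - 43/167 = 18982/24215 ≈ 0.78389)
(u + 186)*483 = (18982/24215 + 186)*483 = (4522972/24215)*483 = 2184595476/24215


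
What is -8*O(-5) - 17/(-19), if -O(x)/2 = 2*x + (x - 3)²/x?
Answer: -34571/95 ≈ -363.91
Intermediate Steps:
O(x) = -4*x - 2*(-3 + x)²/x (O(x) = -2*(2*x + (x - 3)²/x) = -2*(2*x + (-3 + x)²/x) = -4*x - 2*(-3 + x)²/x)
-8*O(-5) - 17/(-19) = -8*(12 - 18/(-5) - 6*(-5)) - 17/(-19) = -8*(12 - 18*(-⅕) + 30) - 17*(-1/19) = -8*(12 + 18/5 + 30) + 17/19 = -8*228/5 + 17/19 = -1824/5 + 17/19 = -34571/95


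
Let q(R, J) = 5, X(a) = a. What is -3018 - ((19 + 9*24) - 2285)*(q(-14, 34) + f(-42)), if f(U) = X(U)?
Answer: -78868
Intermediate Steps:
f(U) = U
-3018 - ((19 + 9*24) - 2285)*(q(-14, 34) + f(-42)) = -3018 - ((19 + 9*24) - 2285)*(5 - 42) = -3018 - ((19 + 216) - 2285)*(-37) = -3018 - (235 - 2285)*(-37) = -3018 - (-2050)*(-37) = -3018 - 1*75850 = -3018 - 75850 = -78868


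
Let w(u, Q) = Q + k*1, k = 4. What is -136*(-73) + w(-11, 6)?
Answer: 9938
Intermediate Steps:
w(u, Q) = 4 + Q (w(u, Q) = Q + 4*1 = Q + 4 = 4 + Q)
-136*(-73) + w(-11, 6) = -136*(-73) + (4 + 6) = 9928 + 10 = 9938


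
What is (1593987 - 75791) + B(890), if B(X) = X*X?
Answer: 2310296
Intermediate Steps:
B(X) = X**2
(1593987 - 75791) + B(890) = (1593987 - 75791) + 890**2 = 1518196 + 792100 = 2310296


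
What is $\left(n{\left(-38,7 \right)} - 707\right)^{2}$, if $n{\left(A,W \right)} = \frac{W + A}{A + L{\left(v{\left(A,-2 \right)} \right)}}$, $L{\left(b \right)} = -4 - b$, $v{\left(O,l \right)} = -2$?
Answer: $\frac{798006001}{1600} \approx 4.9875 \cdot 10^{5}$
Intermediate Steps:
$n{\left(A,W \right)} = \frac{A + W}{-2 + A}$ ($n{\left(A,W \right)} = \frac{W + A}{A - 2} = \frac{A + W}{A + \left(-4 + 2\right)} = \frac{A + W}{A - 2} = \frac{A + W}{-2 + A}$)
$\left(n{\left(-38,7 \right)} - 707\right)^{2} = \left(\frac{-38 + 7}{-2 - 38} - 707\right)^{2} = \left(\frac{1}{-40} \left(-31\right) - 707\right)^{2} = \left(\left(- \frac{1}{40}\right) \left(-31\right) - 707\right)^{2} = \left(\frac{31}{40} - 707\right)^{2} = \left(- \frac{28249}{40}\right)^{2} = \frac{798006001}{1600}$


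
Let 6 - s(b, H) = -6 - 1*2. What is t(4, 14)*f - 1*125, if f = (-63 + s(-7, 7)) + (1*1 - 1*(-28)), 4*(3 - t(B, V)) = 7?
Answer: -150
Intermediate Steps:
s(b, H) = 14 (s(b, H) = 6 - (-6 - 1*2) = 6 - (-6 - 2) = 6 - 1*(-8) = 6 + 8 = 14)
t(B, V) = 5/4 (t(B, V) = 3 - ¼*7 = 3 - 7/4 = 5/4)
f = -20 (f = (-63 + 14) + (1*1 - 1*(-28)) = -49 + (1 + 28) = -49 + 29 = -20)
t(4, 14)*f - 1*125 = (5/4)*(-20) - 1*125 = -25 - 125 = -150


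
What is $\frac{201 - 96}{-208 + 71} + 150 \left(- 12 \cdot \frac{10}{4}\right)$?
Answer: $- \frac{616605}{137} \approx -4500.8$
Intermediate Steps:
$\frac{201 - 96}{-208 + 71} + 150 \left(- 12 \cdot \frac{10}{4}\right) = \frac{105}{-137} + 150 \left(- 12 \cdot 10 \cdot \frac{1}{4}\right) = 105 \left(- \frac{1}{137}\right) + 150 \left(\left(-12\right) \frac{5}{2}\right) = - \frac{105}{137} + 150 \left(-30\right) = - \frac{105}{137} - 4500 = - \frac{616605}{137}$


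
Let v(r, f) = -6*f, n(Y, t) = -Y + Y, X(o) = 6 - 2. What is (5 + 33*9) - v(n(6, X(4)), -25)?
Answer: 152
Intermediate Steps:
X(o) = 4
n(Y, t) = 0
(5 + 33*9) - v(n(6, X(4)), -25) = (5 + 33*9) - (-6)*(-25) = (5 + 297) - 1*150 = 302 - 150 = 152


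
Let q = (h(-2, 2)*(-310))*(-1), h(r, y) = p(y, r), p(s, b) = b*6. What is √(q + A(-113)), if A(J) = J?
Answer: I*√3833 ≈ 61.911*I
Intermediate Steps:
p(s, b) = 6*b
h(r, y) = 6*r
q = -3720 (q = ((6*(-2))*(-310))*(-1) = -12*(-310)*(-1) = 3720*(-1) = -3720)
√(q + A(-113)) = √(-3720 - 113) = √(-3833) = I*√3833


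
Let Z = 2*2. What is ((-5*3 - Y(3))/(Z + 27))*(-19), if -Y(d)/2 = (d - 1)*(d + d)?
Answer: -171/31 ≈ -5.5161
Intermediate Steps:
Y(d) = -4*d*(-1 + d) (Y(d) = -2*(d - 1)*(d + d) = -2*(-1 + d)*2*d = -4*d*(-1 + d))
Z = 4
((-5*3 - Y(3))/(Z + 27))*(-19) = ((-5*3 - 4*3*(1 - 1*3))/(4 + 27))*(-19) = ((-15 - 4*3*(1 - 3))/31)*(-19) = ((-15 - 4*3*(-2))*(1/31))*(-19) = ((-15 - 1*(-24))*(1/31))*(-19) = ((-15 + 24)*(1/31))*(-19) = (9*(1/31))*(-19) = (9/31)*(-19) = -171/31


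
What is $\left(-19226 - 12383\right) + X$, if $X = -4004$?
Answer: $-35613$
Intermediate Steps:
$\left(-19226 - 12383\right) + X = \left(-19226 - 12383\right) - 4004 = -31609 - 4004 = -35613$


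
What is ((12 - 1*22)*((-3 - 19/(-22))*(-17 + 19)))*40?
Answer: 18800/11 ≈ 1709.1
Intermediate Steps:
((12 - 1*22)*((-3 - 19/(-22))*(-17 + 19)))*40 = ((12 - 22)*((-3 - 19*(-1/22))*2))*40 = -10*(-3 + 19/22)*2*40 = -(-235)*2/11*40 = -10*(-47/11)*40 = (470/11)*40 = 18800/11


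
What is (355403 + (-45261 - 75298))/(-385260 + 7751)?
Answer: -234844/377509 ≈ -0.62209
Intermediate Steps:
(355403 + (-45261 - 75298))/(-385260 + 7751) = (355403 - 120559)/(-377509) = 234844*(-1/377509) = -234844/377509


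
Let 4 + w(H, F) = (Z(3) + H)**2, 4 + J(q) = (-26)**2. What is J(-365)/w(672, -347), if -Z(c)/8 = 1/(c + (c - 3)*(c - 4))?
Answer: 216/144001 ≈ 0.0015000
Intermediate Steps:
J(q) = 672 (J(q) = -4 + (-26)**2 = -4 + 676 = 672)
Z(c) = -8/(c + (-4 + c)*(-3 + c)) (Z(c) = -8/(c + (c - 3)*(c - 4)) = -8/(c + (-3 + c)*(-4 + c)) = -8/(c + (-4 + c)*(-3 + c)))
w(H, F) = -4 + (-8/3 + H)**2 (w(H, F) = -4 + (-8/(12 + 3**2 - 6*3) + H)**2 = -4 + (-8/(12 + 9 - 18) + H)**2 = -4 + (-8/3 + H)**2)
J(-365)/w(672, -347) = 672/(-4 + (-8 + 3*672)**2/9) = 672/(-4 + (-8 + 2016)**2/9) = 672/(-4 + (1/9)*2008**2) = 672/(-4 + (1/9)*4032064) = 672/(-4 + 4032064/9) = 672/(4032028/9) = 672*(9/4032028) = 216/144001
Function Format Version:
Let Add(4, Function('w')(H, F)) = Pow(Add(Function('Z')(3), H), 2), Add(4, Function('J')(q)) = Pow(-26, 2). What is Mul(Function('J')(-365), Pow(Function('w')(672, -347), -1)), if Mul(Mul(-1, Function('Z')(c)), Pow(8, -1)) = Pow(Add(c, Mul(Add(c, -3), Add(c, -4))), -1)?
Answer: Rational(216, 144001) ≈ 0.0015000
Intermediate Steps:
Function('J')(q) = 672 (Function('J')(q) = Add(-4, Pow(-26, 2)) = Add(-4, 676) = 672)
Function('Z')(c) = Mul(-8, Pow(Add(c, Mul(Add(-4, c), Add(-3, c))), -1)) (Function('Z')(c) = Mul(-8, Pow(Add(c, Mul(Add(c, -3), Add(c, -4))), -1)) = Mul(-8, Pow(Add(c, Mul(Add(-3, c), Add(-4, c))), -1)) = Mul(-8, Pow(Add(c, Mul(Add(-4, c), Add(-3, c))), -1)))
Function('w')(H, F) = Add(-4, Pow(Add(Rational(-8, 3), H), 2)) (Function('w')(H, F) = Add(-4, Pow(Add(Mul(-8, Pow(Add(12, Pow(3, 2), Mul(-6, 3)), -1)), H), 2)) = Add(-4, Pow(Add(Mul(-8, Pow(Add(12, 9, -18), -1)), H), 2)) = Add(-4, Pow(Add(Mul(-8, Pow(3, -1)), H), 2)) = Add(-4, Pow(Add(Mul(-8, Rational(1, 3)), H), 2)) = Add(-4, Pow(Add(Rational(-8, 3), H), 2)))
Mul(Function('J')(-365), Pow(Function('w')(672, -347), -1)) = Mul(672, Pow(Add(-4, Mul(Rational(1, 9), Pow(Add(-8, Mul(3, 672)), 2))), -1)) = Mul(672, Pow(Add(-4, Mul(Rational(1, 9), Pow(Add(-8, 2016), 2))), -1)) = Mul(672, Pow(Add(-4, Mul(Rational(1, 9), Pow(2008, 2))), -1)) = Mul(672, Pow(Add(-4, Mul(Rational(1, 9), 4032064)), -1)) = Mul(672, Pow(Add(-4, Rational(4032064, 9)), -1)) = Mul(672, Pow(Rational(4032028, 9), -1)) = Mul(672, Rational(9, 4032028)) = Rational(216, 144001)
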